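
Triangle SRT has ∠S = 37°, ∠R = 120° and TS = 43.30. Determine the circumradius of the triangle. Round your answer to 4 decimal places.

The third angle is ∠T = 180° − ∠S − ∠R = 23.00°.
Law of sines: RT = TS·sin S/sin R ≈ 30.09.
Law of sines: SR = TS·sin T/sin R ≈ 19.536.
Circumradius = TS/(2 sin R) ≈ 24.999.

24.9993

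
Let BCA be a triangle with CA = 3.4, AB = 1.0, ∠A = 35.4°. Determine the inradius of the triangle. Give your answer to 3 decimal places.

By the law of cosines, BC² = CA² + AB² − 2·CA·AB·cos A = 7.0171, so BC ≈ 2.649.
Area = ½·CA·AB·sin A ≈ 0.98478.
Semiperimeter s = (3.4+1+2.649)/2 = 3.5245.
Inradius = area/s = 0.98478/3.5245 ≈ 0.27941.

0.279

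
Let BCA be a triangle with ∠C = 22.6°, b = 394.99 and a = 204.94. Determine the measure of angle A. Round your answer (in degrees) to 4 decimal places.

By the law of cosines, c² = a² + b² − 2·a·b·cos C = 48551, so c ≈ 220.34.
Law of cosines again: cos A = (b² + c² − a²)/(2·b·c) ≈ 0.93394, so ∠A ≈ 20.94°.

∠A ≈ 20.9425°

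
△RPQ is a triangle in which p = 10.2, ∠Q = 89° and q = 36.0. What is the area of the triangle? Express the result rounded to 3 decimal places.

area ≈ 176.960

Law of sines: sin P = p·sin Q/q ≈ 0.28329.
Since q ≥ p, only the acute value applies: ∠P ≈ 16.46°.
Then ∠R = 180° − ∠Q − ∠P ≈ 74.54°.
Law of sines gives r = q·sin R/sin Q ≈ 34.703.
Area = ½·q·p·sin R ≈ 176.96.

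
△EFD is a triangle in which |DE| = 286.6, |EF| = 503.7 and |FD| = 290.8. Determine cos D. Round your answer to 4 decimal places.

By the law of cosines, cos D = (|FD|² + |DE|² − |EF|²) / (2·|FD|·|DE|) ≈ -0.52199, so ∠D ≈ 121.47°.

cos D ≈ -0.5220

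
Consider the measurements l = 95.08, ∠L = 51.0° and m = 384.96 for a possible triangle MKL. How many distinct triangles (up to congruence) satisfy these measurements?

m·sin L = 384.96·sin(51.0°) ≈ 299.2.
Since l = 95.08 < 299.2 = m sin L, no triangle exists.

0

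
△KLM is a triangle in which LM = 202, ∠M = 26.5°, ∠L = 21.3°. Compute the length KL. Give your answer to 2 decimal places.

121.67

The third angle is ∠K = 180° − ∠L − ∠M = 132.20°.
Law of sines: KL = LM·sin M/sin K ≈ 121.67.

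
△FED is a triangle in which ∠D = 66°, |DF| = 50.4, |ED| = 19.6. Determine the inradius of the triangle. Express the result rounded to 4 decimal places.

7.7762

By the law of cosines, |FE|² = |ED|² + |DF|² − 2·|ED|·|DF|·cos D = 2120.7, so |FE| ≈ 46.051.
Area = ½·|ED|·|DF|·sin D ≈ 451.22.
Semiperimeter s = (19.6+50.4+46.051)/2 = 58.026.
Inradius = area/s = 451.22/58.026 ≈ 7.7762.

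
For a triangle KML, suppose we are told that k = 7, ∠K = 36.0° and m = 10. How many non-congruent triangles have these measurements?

m·sin K = 10·sin(36.0°) ≈ 5.878.
Since m sin K < k < m (5.878 < 7 < 10), two triangles exist.

2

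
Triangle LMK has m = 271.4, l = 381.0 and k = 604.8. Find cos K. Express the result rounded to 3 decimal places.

By the law of cosines, cos K = (l² + m² − k²) / (2·l·m) ≈ -0.71063, so ∠K ≈ 135.29°.

cos K ≈ -0.711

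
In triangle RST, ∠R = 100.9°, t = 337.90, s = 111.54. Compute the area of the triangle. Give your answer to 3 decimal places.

Area = ½·s·t·sin R ≈ 18505.

18504.701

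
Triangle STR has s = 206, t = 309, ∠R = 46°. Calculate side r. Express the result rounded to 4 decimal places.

222.4442

By the law of cosines, r² = s² + t² − 2·s·t·cos R = 49481, so r ≈ 222.44.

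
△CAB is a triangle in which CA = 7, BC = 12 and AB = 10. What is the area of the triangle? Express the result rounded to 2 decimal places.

34.98

Semiperimeter s = (10 + 12 + 7)/2 = 14.5.
Heron's formula: area = √(14.5·4.5·2.5·7.5) ≈ 34.978.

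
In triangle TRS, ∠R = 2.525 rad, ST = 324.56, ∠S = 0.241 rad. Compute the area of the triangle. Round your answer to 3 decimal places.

The third angle is ∠T = π − ∠R − ∠S = 0.376 rad.
Law of sines: RS = ST·sin T/sin R ≈ 205.89.
Law of sines: TR = ST·sin S/sin R ≈ 133.96.
Area = ½·ST·RS·sin S ≈ 7974.4.

7974.443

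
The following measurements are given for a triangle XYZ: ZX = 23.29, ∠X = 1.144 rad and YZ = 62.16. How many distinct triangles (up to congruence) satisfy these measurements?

1

ZX·sin X = 23.29·sin(1.144 rad) ≈ 21.2.
Since YZ ≥ ZX, exactly one triangle exists.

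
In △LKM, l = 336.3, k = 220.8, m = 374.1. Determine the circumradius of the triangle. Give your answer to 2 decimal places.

R ≈ 189.12

By the law of cosines, cos L = (k² + m² − l²) / (2·k·m) ≈ 0.45765, so ∠L ≈ 62.76°.
Circumradius = l/(2 sin L) ≈ 189.12.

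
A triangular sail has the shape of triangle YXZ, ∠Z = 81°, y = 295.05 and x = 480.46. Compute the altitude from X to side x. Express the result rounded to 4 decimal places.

By the law of cosines, z² = y² + x² − 2·y·x·cos Z = 2.7354e+05, so z ≈ 523.01.
Area = ½·y·x·sin Z ≈ 70007.
The altitude from X has length 2·area/x ≈ 291.42.

h_X ≈ 291.4174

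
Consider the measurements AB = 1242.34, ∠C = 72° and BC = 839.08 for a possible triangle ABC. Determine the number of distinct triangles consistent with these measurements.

BC·sin C = 839.08·sin(72°) ≈ 798.
Since AB ≥ BC, exactly one triangle exists.

1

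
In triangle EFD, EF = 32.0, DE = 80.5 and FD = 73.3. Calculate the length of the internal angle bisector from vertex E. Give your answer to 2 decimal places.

t_E ≈ 38.50

By the law of cosines, cos E = (DE² + EF² − FD²) / (2·DE·EF) ≈ 0.41370, so ∠E ≈ 65.56°.
The bisector from E has length 2·DE·EF·cos(∠E/2)/(DE+EF) ≈ 38.502.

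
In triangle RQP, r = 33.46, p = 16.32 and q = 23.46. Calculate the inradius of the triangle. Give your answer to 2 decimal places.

Semiperimeter s = (33.46 + 23.46 + 16.32)/2 = 36.62.
Heron's formula: area = √(36.62·3.16·13.16·20.3) ≈ 175.82.
Inradius = area/s = 175.82/36.62 ≈ 4.8013.

4.80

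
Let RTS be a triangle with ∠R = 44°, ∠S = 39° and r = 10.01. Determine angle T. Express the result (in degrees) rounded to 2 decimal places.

97.00

The third angle is ∠T = 180° − ∠S − ∠R = 97.00°.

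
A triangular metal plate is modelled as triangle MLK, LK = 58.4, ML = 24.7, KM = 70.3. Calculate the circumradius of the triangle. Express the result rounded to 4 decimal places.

By the law of cosines, cos M = (KM² + ML² − LK²) / (2·KM·ML) ≈ 0.61668, so ∠M ≈ 51.93°.
Circumradius = LK/(2 sin M) ≈ 37.093.

37.0929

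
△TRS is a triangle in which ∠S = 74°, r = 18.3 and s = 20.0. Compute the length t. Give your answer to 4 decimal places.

14.5601

Law of sines: sin R = r·sin S/s ≈ 0.87955.
Since s ≥ r, only the acute value applies: ∠R ≈ 61.59°.
Then ∠T = 180° − ∠S − ∠R ≈ 44.41°.
Law of sines gives t = s·sin T/sin S ≈ 14.56.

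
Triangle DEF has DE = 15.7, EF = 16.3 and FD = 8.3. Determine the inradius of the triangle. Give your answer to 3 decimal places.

3.174

Semiperimeter s = (16.3 + 8.3 + 15.7)/2 = 20.15.
Heron's formula: area = √(20.15·3.85·11.85·4.45) ≈ 63.96.
Inradius = area/s = 63.96/20.15 ≈ 3.1742.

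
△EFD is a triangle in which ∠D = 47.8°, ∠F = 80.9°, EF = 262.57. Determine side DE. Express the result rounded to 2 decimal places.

The third angle is ∠E = 180° − ∠F − ∠D = 51.30°.
Law of sines: DE = EF·sin F/sin D ≈ 349.98.

349.98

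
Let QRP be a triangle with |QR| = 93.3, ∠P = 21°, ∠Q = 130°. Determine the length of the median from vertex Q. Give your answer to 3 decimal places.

m_Q ≈ 48.726

The third angle is ∠R = 180° − ∠P − ∠Q = 29.00°.
Law of sines: |RP| = |QR|·sin Q/sin P ≈ 199.44.
Law of sines: |PQ| = |QR|·sin R/sin P ≈ 126.22.
Median from Q: ½√(2·|PQ|² + 2·|QR|² − |RP|²) ≈ 48.726.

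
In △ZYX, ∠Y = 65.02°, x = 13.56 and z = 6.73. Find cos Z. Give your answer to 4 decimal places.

By the law of cosines, y² = x² + z² − 2·x·z·cos Y = 152.09, so y ≈ 12.332.
Law of cosines again: cos Z = (y² + x² − z²)/(2·y·x) ≈ 0.86908, so ∠Z ≈ 29.65°.

cos Z ≈ 0.8691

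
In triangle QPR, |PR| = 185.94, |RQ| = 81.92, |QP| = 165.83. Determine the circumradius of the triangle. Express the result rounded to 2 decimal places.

By the law of cosines, cos Q = (|RQ|² + |QP|² − |PR|²) / (2·|RQ|·|QP|) ≈ -0.01337, so ∠Q ≈ 90.77°.
Circumradius = |PR|/(2 sin Q) ≈ 92.978.

92.98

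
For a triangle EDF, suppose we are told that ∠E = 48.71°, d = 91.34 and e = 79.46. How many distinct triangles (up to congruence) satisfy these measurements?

2

d·sin E = 91.34·sin(48.71°) ≈ 68.63.
Since d sin E < e < d (68.63 < 79.46 < 91.34), two triangles exist.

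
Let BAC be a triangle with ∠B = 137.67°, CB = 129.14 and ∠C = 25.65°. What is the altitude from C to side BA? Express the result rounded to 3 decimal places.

86.963

The third angle is ∠A = 180° − ∠C − ∠B = 16.68°.
Law of sines: AC = CB·sin B/sin A ≈ 302.98.
Law of sines: BA = CB·sin C/sin A ≈ 194.76.
Area = ½·CB·AC·sin C ≈ 8468.4.
The altitude from C has length 2·area/BA ≈ 86.963.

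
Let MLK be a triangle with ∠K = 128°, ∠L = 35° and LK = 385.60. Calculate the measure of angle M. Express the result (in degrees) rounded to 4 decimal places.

The third angle is ∠M = 180° − ∠L − ∠K = 17.00°.

17.0000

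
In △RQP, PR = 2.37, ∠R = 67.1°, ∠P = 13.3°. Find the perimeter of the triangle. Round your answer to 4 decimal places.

5.1372

The third angle is ∠Q = 180° − ∠P − ∠R = 99.60°.
Law of sines: QP = PR·sin R/sin Q ≈ 2.2142.
Law of sines: RQ = PR·sin P/sin Q ≈ 0.55296.
Semiperimeter s = (2.2142+2.37+0.55296)/2 = 2.5686.
Perimeter = 2.2142 + 2.37 + 0.55296 = 5.1372.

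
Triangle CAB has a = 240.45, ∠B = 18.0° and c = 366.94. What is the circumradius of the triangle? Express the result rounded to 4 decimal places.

253.9662

By the law of cosines, b² = c² + a² − 2·c·a·cos B = 24636, so b ≈ 156.96.
Area = ½·c·a·sin B ≈ 13632.
Circumradius = b/(2 sin B) ≈ 253.97.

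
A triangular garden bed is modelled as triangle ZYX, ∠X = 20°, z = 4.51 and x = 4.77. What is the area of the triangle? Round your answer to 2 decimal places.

Law of sines: sin Z = z·sin X/x ≈ 0.32338.
Since x ≥ z, only the acute value applies: ∠Z ≈ 18.87°.
Then ∠Y = 180° − ∠X − ∠Z ≈ 141.13°.
Law of sines gives y = x·sin Y/sin X ≈ 8.7517.
Area = ½·x·z·sin Y ≈ 6.7498.

6.75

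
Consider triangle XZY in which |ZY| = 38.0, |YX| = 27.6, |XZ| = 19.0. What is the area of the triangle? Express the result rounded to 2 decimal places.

249.60

Semiperimeter s = (38 + 27.6 + 19)/2 = 42.3.
Heron's formula: area = √(42.3·4.3·14.7·23.3) ≈ 249.6.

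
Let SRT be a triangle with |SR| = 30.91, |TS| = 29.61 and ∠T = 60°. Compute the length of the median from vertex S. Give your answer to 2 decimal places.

Law of sines: sin R = |TS|·sin T/|SR| ≈ 0.82960.
Since |SR| ≥ |TS|, only the acute value applies: ∠R ≈ 56.06°.
Then ∠S = 180° − ∠T − ∠R ≈ 63.94°.
Law of sines gives |RT| = |SR|·sin S/sin T ≈ 32.064.
Median from S: ½√(2·|TS|² + 2·|SR|² − |RT|²) ≈ 25.672.

m_S ≈ 25.67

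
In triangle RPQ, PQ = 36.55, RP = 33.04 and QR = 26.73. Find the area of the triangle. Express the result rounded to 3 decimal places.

425.644

Semiperimeter s = (36.55 + 26.73 + 33.04)/2 = 48.16.
Heron's formula: area = √(48.16·11.61·21.43·15.12) ≈ 425.64.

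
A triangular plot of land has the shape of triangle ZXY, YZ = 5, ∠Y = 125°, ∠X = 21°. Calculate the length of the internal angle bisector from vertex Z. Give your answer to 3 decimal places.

6.653

The third angle is ∠Z = 180° − ∠X − ∠Y = 34.00°.
Law of sines: XY = YZ·sin Z/sin X ≈ 7.8019.
Law of sines: ZX = YZ·sin Y/sin X ≈ 11.429.
The bisector from Z has length 2·YZ·ZX·cos(∠Z/2)/(YZ+ZX) ≈ 6.6526.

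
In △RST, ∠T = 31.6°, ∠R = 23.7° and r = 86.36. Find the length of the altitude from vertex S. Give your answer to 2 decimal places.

The third angle is ∠S = 180° − ∠T − ∠R = 124.70°.
Law of sines: s = r·sin S/sin R ≈ 176.64.
Law of sines: t = r·sin T/sin R ≈ 112.58.
Area = ½·r·s·sin T ≈ 3996.6.
The altitude from S has length 2·area/s ≈ 45.251.

45.25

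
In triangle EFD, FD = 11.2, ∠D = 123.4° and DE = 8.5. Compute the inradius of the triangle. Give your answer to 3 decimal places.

By the law of cosines, EF² = FD² + DE² − 2·FD·DE·cos D = 302.5, so EF ≈ 17.393.
Area = ½·FD·DE·sin D ≈ 39.739.
Semiperimeter s = (11.2+8.5+17.393)/2 = 18.546.
Inradius = area/s = 39.739/18.546 ≈ 2.1427.

r ≈ 2.143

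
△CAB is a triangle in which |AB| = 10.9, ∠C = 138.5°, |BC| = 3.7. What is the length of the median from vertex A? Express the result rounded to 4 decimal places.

9.3161

Law of sines: sin A = |BC|·sin C/|AB| ≈ 0.22493.
Since |AB| ≥ |BC|, only the acute value applies: ∠A ≈ 13.00°.
Then ∠B = 180° − ∠C − ∠A ≈ 28.50°.
Law of sines gives |CA| = |AB|·sin B/sin C ≈ 7.8496.
Median from A: ½√(2·|CA|² + 2·|AB|² − |BC|²) ≈ 9.3161.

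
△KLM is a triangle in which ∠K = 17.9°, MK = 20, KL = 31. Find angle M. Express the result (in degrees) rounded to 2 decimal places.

By the law of cosines, LM² = MK² + KL² − 2·MK·KL·cos K = 181.02, so LM ≈ 13.454.
Law of cosines again: cos M = (LM² + MK² − KL²)/(2·LM·MK) ≈ -0.70604, so ∠M ≈ 134.91°.

∠M ≈ 134.91°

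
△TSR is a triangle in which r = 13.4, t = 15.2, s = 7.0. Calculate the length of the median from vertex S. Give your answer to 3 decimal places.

Median from S: ½√(2·r² + 2·t² − s²) ≈ 13.894.

m_S ≈ 13.894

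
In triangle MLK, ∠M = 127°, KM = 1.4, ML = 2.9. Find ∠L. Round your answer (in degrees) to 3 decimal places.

∠L ≈ 16.634°

By the law of cosines, LK² = KM² + ML² − 2·KM·ML·cos M = 15.257, so LK ≈ 3.906.
Law of cosines again: cos L = (ML² + LK² − KM²)/(2·ML·LK) ≈ 0.95815, so ∠L ≈ 16.63°.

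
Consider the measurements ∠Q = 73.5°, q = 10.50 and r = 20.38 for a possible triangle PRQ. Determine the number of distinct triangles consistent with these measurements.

0

r·sin Q = 20.38·sin(73.5°) ≈ 19.54.
Since q = 10.50 < 19.54 = r sin Q, no triangle exists.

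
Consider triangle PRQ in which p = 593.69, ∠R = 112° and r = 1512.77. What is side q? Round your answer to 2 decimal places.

1186.67

Law of sines: sin P = p·sin R/r ≈ 0.36388.
Since r ≥ p, only the acute value applies: ∠P ≈ 21.34°.
Then ∠Q = 180° − ∠R − ∠P ≈ 46.66°.
Law of sines gives q = r·sin Q/sin R ≈ 1186.7.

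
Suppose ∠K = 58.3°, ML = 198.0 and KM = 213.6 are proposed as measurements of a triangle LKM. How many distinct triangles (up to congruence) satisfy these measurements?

KM·sin K = 213.6·sin(58.3°) ≈ 181.7.
Since KM sin K < ML < KM (181.7 < 198.0 < 213.6), two triangles exist.

2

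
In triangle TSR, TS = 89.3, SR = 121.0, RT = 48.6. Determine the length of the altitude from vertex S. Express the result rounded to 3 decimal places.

Semiperimeter s = (121 + 48.6 + 89.3)/2 = 129.45.
Heron's formula: area = √(129.45·8.45·80.85·40.15) ≈ 1884.4.
The altitude from S has length 2·area/RT ≈ 77.545.

77.545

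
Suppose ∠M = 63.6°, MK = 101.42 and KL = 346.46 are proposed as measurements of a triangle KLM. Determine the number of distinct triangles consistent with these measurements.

MK·sin M = 101.42·sin(63.6°) ≈ 90.84.
Since KL ≥ MK, exactly one triangle exists.

1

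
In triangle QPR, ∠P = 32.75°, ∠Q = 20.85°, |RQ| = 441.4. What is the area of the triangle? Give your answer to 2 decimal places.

The third angle is ∠R = 180° − ∠Q − ∠P = 126.40°.
Law of sines: |PR| = |RQ|·sin Q/sin P ≈ 290.41.
Law of sines: |QP| = |RQ|·sin R/sin P ≈ 656.74.
Area = ½·|RQ|·|PR|·sin R ≈ 51588.

area ≈ 51588.40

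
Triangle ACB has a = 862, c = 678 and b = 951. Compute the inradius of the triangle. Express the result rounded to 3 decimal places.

Semiperimeter s = (862 + 678 + 951)/2 = 1245.5.
Heron's formula: area = √(1245.5·383.5·567.5·294.5) ≈ 2.8254e+05.
Inradius = area/s = 2.8254e+05/1245.5 ≈ 226.85.

r ≈ 226.849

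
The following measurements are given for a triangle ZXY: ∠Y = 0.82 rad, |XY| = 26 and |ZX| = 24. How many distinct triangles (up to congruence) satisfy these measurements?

|XY|·sin Y = 26·sin(0.82 rad) ≈ 19.01.
Since |XY| sin Y < |ZX| < |XY| (19.01 < 24 < 26), two triangles exist.

2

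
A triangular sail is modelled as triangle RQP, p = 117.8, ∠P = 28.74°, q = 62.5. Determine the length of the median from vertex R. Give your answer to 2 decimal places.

Law of sines: sin Q = q·sin P/p ≈ 0.25511.
Since p ≥ q, only the acute value applies: ∠Q ≈ 14.78°.
Then ∠R = 180° − ∠P − ∠Q ≈ 136.48°.
Law of sines gives r = p·sin R/sin P ≈ 168.7.
Median from R: ½√(2·q² + 2·p² − r²) ≈ 42.147.

m_R ≈ 42.15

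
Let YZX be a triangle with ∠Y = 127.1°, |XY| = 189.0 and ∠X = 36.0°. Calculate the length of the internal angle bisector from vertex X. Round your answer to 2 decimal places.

t_X ≈ 263.47

The third angle is ∠Z = 180° − ∠X − ∠Y = 16.90°.
Law of sines: |ZX| = |XY|·sin Y/sin Z ≈ 518.55.
Law of sines: |YZ| = |XY|·sin X/sin Z ≈ 382.15.
The bisector from X has length 2·|ZX|·|XY|·cos(∠X/2)/(|ZX|+|XY|) ≈ 263.47.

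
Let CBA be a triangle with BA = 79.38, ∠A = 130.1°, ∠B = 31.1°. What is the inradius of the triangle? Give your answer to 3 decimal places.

The third angle is ∠C = 180° − ∠B − ∠A = 18.80°.
Law of sines: AC = BA·sin B/sin C ≈ 127.23.
Law of sines: CB = BA·sin A/sin C ≈ 188.41.
Area = ½·BA·AC·sin A ≈ 3862.7.
Semiperimeter s = (79.38+127.23+188.41)/2 = 197.51.
Inradius = area/s = 3862.7/197.51 ≈ 19.557.

19.557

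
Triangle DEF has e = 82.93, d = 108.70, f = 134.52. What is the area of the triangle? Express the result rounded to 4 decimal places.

4504.7701

Semiperimeter s = (108.7 + 82.93 + 134.52)/2 = 163.07.
Heron's formula: area = √(163.07·54.375·80.145·28.555) ≈ 4504.8.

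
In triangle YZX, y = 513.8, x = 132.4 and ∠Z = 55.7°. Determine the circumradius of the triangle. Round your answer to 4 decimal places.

By the law of cosines, z² = x² + y² − 2·x·y·cos Z = 2.0485e+05, so z ≈ 452.6.
Area = ½·x·y·sin Z ≈ 28099.
Circumradius = z/(2 sin Z) ≈ 273.94.

R ≈ 273.9406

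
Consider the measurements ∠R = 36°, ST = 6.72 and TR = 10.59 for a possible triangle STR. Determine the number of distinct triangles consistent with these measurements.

2

TR·sin R = 10.59·sin(36°) ≈ 6.225.
Since TR sin R < ST < TR (6.225 < 6.72 < 10.59), two triangles exist.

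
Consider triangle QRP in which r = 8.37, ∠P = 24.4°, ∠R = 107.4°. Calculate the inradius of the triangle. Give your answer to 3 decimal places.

1.220

The third angle is ∠Q = 180° − ∠R − ∠P = 48.20°.
Law of sines: q = r·sin Q/sin R ≈ 6.5388.
Law of sines: p = r·sin P/sin R ≈ 3.6235.
Area = ½·r·q·sin P ≈ 11.305.
Semiperimeter s = (6.5388+8.37+3.6235)/2 = 9.2662.
Inradius = area/s = 11.305/9.2662 ≈ 1.22.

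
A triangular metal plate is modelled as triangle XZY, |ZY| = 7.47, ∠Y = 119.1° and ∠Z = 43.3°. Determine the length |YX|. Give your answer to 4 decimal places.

16.9430

The third angle is ∠X = 180° − ∠Z − ∠Y = 17.60°.
Law of sines: |YX| = |ZY|·sin Z/sin X ≈ 16.943.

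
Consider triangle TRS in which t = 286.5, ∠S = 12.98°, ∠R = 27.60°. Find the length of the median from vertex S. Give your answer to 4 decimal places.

The third angle is ∠T = 180° − ∠R − ∠S = 139.42°.
Law of sines: r = t·sin R/sin T ≈ 204.05.
Law of sines: s = t·sin S/sin T ≈ 98.924.
Median from S: ½√(2·t² + 2·r² − s²) ≈ 243.75.

243.7461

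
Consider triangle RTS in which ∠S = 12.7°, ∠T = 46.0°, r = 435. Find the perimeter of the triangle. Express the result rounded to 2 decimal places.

perimeter ≈ 913.13

The third angle is ∠R = 180° − ∠T − ∠S = 121.30°.
Law of sines: t = r·sin T/sin R ≈ 366.21.
Law of sines: s = r·sin S/sin R ≈ 111.92.
Semiperimeter p = (435+366.21+111.92)/2 = 456.57.
Perimeter = 435 + 366.21 + 111.92 = 913.13.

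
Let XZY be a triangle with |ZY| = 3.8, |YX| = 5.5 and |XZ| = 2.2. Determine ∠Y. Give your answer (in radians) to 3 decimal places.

∠Y ≈ 0.307 rad

By the law of cosines, cos Y = (|ZY|² + |YX|² − |XZ|²) / (2·|ZY|·|YX|) ≈ 0.95335, so ∠Y ≈ 0.307 rad.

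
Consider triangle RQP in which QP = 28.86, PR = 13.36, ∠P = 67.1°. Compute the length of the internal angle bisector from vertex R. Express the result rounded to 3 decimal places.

By the law of cosines, RQ² = QP² + PR² − 2·QP·PR·cos P = 711.32, so RQ ≈ 26.671.
Law of cosines again: cos R = (PR² + RQ² − QP²)/(2·PR·RQ) ≈ 0.07986, so ∠R ≈ 85.42°.
The bisector from R has length 2·PR·RQ·cos(∠R/2)/(PR+RQ) ≈ 13.081.

t_R ≈ 13.081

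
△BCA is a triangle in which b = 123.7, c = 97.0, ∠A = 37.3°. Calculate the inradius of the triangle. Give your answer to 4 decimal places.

24.5919

By the law of cosines, a² = b² + c² − 2·b·c·cos A = 5621.1, so a ≈ 74.974.
Area = ½·b·c·sin A ≈ 3635.6.
Semiperimeter s = (123.7+97+74.974)/2 = 147.84.
Inradius = area/s = 3635.6/147.84 ≈ 24.592.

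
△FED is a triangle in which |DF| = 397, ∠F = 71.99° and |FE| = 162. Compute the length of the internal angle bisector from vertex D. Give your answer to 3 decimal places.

t_D ≈ 379.654

By the law of cosines, |ED|² = |DF|² + |FE|² − 2·|DF|·|FE|·cos F = 1.4408e+05, so |ED| ≈ 379.58.
Law of cosines again: cos D = (|ED|² + |DF|² − |FE|²)/(2·|ED|·|DF|) ≈ 0.91393, so ∠D ≈ 23.95°.
The bisector from D has length 2·|ED|·|DF|·cos(∠D/2)/(|ED|+|DF|) ≈ 379.65.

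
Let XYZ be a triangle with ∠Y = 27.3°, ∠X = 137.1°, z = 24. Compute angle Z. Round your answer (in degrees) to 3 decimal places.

The third angle is ∠Z = 180° − ∠X − ∠Y = 15.60°.

∠Z ≈ 15.600°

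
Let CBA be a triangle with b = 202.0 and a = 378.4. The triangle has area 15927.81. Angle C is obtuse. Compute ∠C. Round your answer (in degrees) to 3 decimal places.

From area = ½·b·a·sin C, we get sin C = 2·area/(b·a) ≈ 0.41676.
Taking the obtuse solution, ∠C ≈ 155.37°.

∠C ≈ 155.370°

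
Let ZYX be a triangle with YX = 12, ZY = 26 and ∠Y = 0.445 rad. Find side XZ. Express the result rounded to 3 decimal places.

By the law of cosines, XZ² = ZY² + YX² − 2·ZY·YX·cos Y = 256.77, so XZ ≈ 16.024.

16.024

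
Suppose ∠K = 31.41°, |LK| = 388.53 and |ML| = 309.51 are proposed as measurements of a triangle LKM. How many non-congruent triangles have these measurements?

|LK|·sin K = 388.53·sin(31.41°) ≈ 202.5.
Since |LK| sin K < |ML| < |LK| (202.5 < 309.51 < 388.53), two triangles exist.

2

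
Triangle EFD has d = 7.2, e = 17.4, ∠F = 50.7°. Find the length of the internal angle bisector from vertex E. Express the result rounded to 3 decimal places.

By the law of cosines, f² = d² + e² − 2·d·e·cos F = 195.9, so f ≈ 13.996.
Law of cosines again: cos E = (f² + d² − e²)/(2·f·d) ≈ -0.27299, so ∠E ≈ 105.84°.
The bisector from E has length 2·f·d·cos(∠E/2)/(f+d) ≈ 5.7329.

t_E ≈ 5.733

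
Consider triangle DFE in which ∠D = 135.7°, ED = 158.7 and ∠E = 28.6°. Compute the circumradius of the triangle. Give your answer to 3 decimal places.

The third angle is ∠F = 180° − ∠E − ∠D = 15.70°.
Law of sines: FE = ED·sin D/sin F ≈ 409.6.
Law of sines: DF = ED·sin E/sin F ≈ 280.74.
Circumradius = ED/(2 sin F) ≈ 293.24.

293.237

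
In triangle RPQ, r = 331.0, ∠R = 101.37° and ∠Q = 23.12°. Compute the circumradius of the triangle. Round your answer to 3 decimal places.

168.813

The third angle is ∠P = 180° − ∠Q − ∠R = 55.51°.
Law of sines: p = r·sin P/sin R ≈ 278.28.
Law of sines: q = r·sin Q/sin R ≈ 132.57.
Circumradius = r/(2 sin R) ≈ 168.81.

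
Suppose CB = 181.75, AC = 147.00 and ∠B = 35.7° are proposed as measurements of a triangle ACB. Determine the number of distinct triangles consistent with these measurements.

CB·sin B = 181.75·sin(35.7°) ≈ 106.1.
Since CB sin B < AC < CB (106.1 < 147.00 < 181.75), two triangles exist.

2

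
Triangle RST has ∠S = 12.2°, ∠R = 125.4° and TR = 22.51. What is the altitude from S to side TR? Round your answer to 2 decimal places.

The third angle is ∠T = 180° − ∠R − ∠S = 42.40°.
Law of sines: ST = TR·sin R/sin S ≈ 86.826.
Law of sines: RS = TR·sin T/sin S ≈ 71.826.
Area = ½·TR·ST·sin T ≈ 658.95.
The altitude from S has length 2·area/TR ≈ 58.547.

58.55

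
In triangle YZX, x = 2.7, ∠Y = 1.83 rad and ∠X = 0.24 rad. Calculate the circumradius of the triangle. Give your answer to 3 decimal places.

5.679

The third angle is ∠Z = π − ∠X − ∠Y = 1.072 rad.
Law of sines: y = x·sin Y/sin X ≈ 10.979.
Law of sines: z = x·sin Z/sin X ≈ 9.9726.
Circumradius = x/(2 sin X) ≈ 5.6794.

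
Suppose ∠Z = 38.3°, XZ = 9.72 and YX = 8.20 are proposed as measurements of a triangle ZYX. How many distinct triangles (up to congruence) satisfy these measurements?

XZ·sin Z = 9.72·sin(38.3°) ≈ 6.024.
Since XZ sin Z < YX < XZ (6.024 < 8.20 < 9.72), two triangles exist.

2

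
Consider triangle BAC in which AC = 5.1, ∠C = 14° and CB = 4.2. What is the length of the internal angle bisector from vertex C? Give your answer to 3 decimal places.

t_C ≈ 4.572

By the law of cosines, BA² = AC² + CB² − 2·AC·CB·cos C = 2.0825, so BA ≈ 1.4431.
The bisector from C has length 2·AC·CB·cos(∠C/2)/(AC+CB) ≈ 4.5721.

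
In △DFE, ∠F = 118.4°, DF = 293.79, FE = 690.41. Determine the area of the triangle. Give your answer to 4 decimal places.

Area = ½·DF·FE·sin F ≈ 89212.

area ≈ 89212.0028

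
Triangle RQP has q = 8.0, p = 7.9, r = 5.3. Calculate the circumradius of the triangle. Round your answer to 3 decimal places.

By the law of cosines, cos R = (q² + p² − r²) / (2·q·p) ≈ 0.77785, so ∠R ≈ 0.680 rad.
Circumradius = r/(2 sin R) ≈ 4.2167.

4.217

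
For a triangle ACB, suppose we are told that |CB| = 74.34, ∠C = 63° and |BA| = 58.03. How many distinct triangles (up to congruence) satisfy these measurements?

|CB|·sin C = 74.34·sin(63°) ≈ 66.24.
Since |BA| = 58.03 < 66.24 = |CB| sin C, no triangle exists.

0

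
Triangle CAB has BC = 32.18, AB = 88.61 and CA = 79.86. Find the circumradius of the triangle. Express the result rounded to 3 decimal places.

R ≈ 44.467

By the law of cosines, cos C = (BC² + CA² − AB²) / (2·BC·CA) ≈ -0.08533, so ∠C ≈ 1.656 rad.
Circumradius = AB/(2 sin C) ≈ 44.467.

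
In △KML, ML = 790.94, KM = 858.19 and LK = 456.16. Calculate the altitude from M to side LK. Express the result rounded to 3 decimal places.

783.735

Semiperimeter s = (790.94 + 456.16 + 858.19)/2 = 1052.6.
Heron's formula: area = √(1052.6·261.7·596.48·194.45) ≈ 1.7875e+05.
The altitude from M has length 2·area/LK ≈ 783.73.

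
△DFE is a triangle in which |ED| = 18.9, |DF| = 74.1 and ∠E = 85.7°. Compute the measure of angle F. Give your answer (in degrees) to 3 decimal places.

Law of sines: sin F = |ED|·sin E/|DF| ≈ 0.25434.
Since |DF| ≥ |ED|, only the acute value applies: ∠F ≈ 14.73°.
Then ∠D = 180° − ∠E − ∠F ≈ 79.57°.

14.735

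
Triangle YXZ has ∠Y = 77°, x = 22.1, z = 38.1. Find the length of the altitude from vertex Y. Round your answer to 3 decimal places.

By the law of cosines, y² = x² + z² − 2·x·z·cos Y = 1561.2, so y ≈ 39.512.
Area = ½·x·z·sin Y ≈ 410.21.
The altitude from Y has length 2·area/y ≈ 20.764.

20.764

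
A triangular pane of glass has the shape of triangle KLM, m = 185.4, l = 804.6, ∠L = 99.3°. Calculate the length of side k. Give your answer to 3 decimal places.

Law of sines: sin M = m·sin L/l ≈ 0.22740.
Since l ≥ m, only the acute value applies: ∠M ≈ 13.14°.
Then ∠K = 180° − ∠L − ∠M ≈ 67.56°.
Law of sines gives k = l·sin K/sin L ≈ 753.56.

753.560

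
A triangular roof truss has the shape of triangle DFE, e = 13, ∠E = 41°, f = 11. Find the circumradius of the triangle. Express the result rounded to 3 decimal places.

R ≈ 9.908

Law of sines: sin F = f·sin E/e ≈ 0.55513.
Since e ≥ f, only the acute value applies: ∠F ≈ 33.72°.
Then ∠D = 180° − ∠E − ∠F ≈ 105.28°.
Law of sines gives d = e·sin D/sin E ≈ 19.115.
Circumradius = e/(2 sin E) ≈ 9.9076.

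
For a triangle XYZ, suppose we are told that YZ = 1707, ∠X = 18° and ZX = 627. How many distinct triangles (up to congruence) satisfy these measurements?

ZX·sin X = 627·sin(18°) ≈ 193.8.
Since YZ ≥ ZX, exactly one triangle exists.

1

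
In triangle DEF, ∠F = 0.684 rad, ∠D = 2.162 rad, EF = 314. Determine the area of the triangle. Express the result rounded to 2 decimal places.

The third angle is ∠E = π − ∠F − ∠D = 0.296 rad.
Law of sines: FD = EF·sin E/sin D ≈ 110.17.
Law of sines: DE = EF·sin F/sin D ≈ 238.98.
Area = ½·EF·FD·sin F ≈ 10930.

area ≈ 10929.68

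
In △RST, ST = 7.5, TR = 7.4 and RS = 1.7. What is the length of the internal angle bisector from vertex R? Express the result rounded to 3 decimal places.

By the law of cosines, cos R = (TR² + RS² − ST²) / (2·TR·RS) ≈ 0.05564, so ∠R ≈ 86.81°.
The bisector from R has length 2·TR·RS·cos(∠R/2)/(TR+RS) ≈ 2.0087.

t_R ≈ 2.009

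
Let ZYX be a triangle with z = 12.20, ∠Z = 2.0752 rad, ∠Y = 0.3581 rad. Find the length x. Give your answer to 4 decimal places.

The third angle is ∠X = π − ∠Z − ∠Y = 0.7083 rad.
Law of sines: x = z·sin X/sin Z ≈ 9.0656.

9.0656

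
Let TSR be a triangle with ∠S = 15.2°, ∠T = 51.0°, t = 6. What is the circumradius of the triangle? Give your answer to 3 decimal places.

The third angle is ∠R = 180° − ∠T − ∠S = 113.80°.
Law of sines: s = t·sin S/sin T ≈ 2.0242.
Law of sines: r = t·sin R/sin T ≈ 7.064.
Circumradius = t/(2 sin T) ≈ 3.8603.

3.860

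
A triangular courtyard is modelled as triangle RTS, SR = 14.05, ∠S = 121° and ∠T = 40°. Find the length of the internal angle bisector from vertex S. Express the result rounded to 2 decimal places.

The third angle is ∠R = 180° − ∠T − ∠S = 19.00°.
Law of sines: TS = SR·sin R/sin T ≈ 7.1162.
Law of sines: RT = SR·sin S/sin T ≈ 18.736.
The bisector from S has length 2·TS·SR·cos(∠S/2)/(TS+SR) ≈ 4.6521.

t_S ≈ 4.65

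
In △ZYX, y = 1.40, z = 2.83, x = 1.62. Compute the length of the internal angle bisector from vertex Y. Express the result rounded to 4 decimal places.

2.0324

By the law of cosines, cos Y = (x² + z² − y²) / (2·x·z) ≈ 0.94592, so ∠Y ≈ 18.93°.
The bisector from Y has length 2·x·z·cos(∠Y/2)/(x+z) ≈ 2.0324.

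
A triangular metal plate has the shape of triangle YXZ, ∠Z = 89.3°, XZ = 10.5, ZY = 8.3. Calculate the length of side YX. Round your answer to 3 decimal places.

13.305

By the law of cosines, YX² = XZ² + ZY² − 2·XZ·ZY·cos Z = 177.01, so YX ≈ 13.305.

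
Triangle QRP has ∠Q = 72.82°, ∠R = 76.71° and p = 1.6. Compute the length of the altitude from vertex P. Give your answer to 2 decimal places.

The third angle is ∠P = 180° − ∠Q − ∠R = 30.47°.
Law of sines: q = p·sin Q/sin P ≈ 3.0145.
Law of sines: r = p·sin R/sin P ≈ 3.0708.
Area = ½·p·q·sin R ≈ 2.347.
The altitude from P has length 2·area/p ≈ 2.9338.

2.93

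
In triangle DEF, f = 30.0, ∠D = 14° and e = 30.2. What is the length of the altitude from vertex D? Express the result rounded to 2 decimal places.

By the law of cosines, d² = e² + f² − 2·e·f·cos D = 53.864, so d ≈ 7.3392.
Area = ½·e·f·sin D ≈ 109.59.
The altitude from D has length 2·area/d ≈ 29.864.

h_D ≈ 29.86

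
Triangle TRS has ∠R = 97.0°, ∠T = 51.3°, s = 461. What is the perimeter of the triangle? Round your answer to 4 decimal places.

The third angle is ∠S = 180° − ∠T − ∠R = 31.70°.
Law of sines: t = s·sin T/sin S ≈ 684.68.
Law of sines: r = s·sin R/sin S ≈ 870.77.
Semiperimeter p = (684.68+870.77+461)/2 = 1008.2.
Perimeter = 684.68 + 870.77 + 461 = 2016.4.

perimeter ≈ 2016.4449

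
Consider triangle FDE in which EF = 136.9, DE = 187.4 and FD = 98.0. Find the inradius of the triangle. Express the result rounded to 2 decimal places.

30.74

Semiperimeter s = (187.4 + 136.9 + 98)/2 = 211.15.
Heron's formula: area = √(211.15·23.75·74.25·113.15) ≈ 6490.9.
Inradius = area/s = 6490.9/211.15 ≈ 30.741.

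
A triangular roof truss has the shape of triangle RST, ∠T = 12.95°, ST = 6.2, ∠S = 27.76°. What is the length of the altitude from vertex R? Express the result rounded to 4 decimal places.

The third angle is ∠R = 180° − ∠S − ∠T = 139.29°.
Law of sines: TR = ST·sin S/sin R ≈ 4.4275.
Law of sines: RS = ST·sin T/sin R ≈ 2.1303.
Area = ½·ST·TR·sin T ≈ 3.0759.
The altitude from R has length 2·area/ST ≈ 0.99221.

h_R ≈ 0.9922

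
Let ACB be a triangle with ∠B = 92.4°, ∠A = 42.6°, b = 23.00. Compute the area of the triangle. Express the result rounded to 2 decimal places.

126.71

The third angle is ∠C = 180° − ∠B − ∠A = 45.00°.
Law of sines: a = b·sin A/sin B ≈ 15.582.
Law of sines: c = b·sin C/sin B ≈ 16.278.
Area = ½·b·a·sin C ≈ 126.71.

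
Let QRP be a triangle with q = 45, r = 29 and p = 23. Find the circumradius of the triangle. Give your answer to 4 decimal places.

25.8277

By the law of cosines, cos Q = (r² + p² − q²) / (2·r·p) ≈ -0.49100, so ∠Q ≈ 119.41°.
Circumradius = q/(2 sin Q) ≈ 25.828.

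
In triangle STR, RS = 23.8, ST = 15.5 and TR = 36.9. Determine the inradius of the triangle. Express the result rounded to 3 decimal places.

3.190

Semiperimeter s = (36.9 + 23.8 + 15.5)/2 = 38.1.
Heron's formula: area = √(38.1·1.2·14.3·22.6) ≈ 121.56.
Inradius = area/s = 121.56/38.1 ≈ 3.1904.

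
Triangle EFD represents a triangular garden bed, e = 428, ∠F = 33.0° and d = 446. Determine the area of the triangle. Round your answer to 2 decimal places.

51982.53

Area = ½·d·e·sin F ≈ 51983.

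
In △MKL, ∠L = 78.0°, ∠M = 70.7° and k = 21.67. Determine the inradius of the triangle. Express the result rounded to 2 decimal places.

The third angle is ∠K = 180° − ∠L − ∠M = 31.30°.
Law of sines: m = k·sin M/sin K ≈ 39.367.
Law of sines: l = k·sin L/sin K ≈ 40.8.
Area = ½·k·m·sin L ≈ 417.23.
Semiperimeter s = (39.367+21.67+40.8)/2 = 50.919.
Inradius = area/s = 417.23/50.919 ≈ 8.1939.

r ≈ 8.19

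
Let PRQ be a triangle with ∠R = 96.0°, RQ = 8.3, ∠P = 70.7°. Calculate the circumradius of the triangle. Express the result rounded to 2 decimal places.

The third angle is ∠Q = 180° − ∠P − ∠R = 13.30°.
Law of sines: QP = RQ·sin R/sin P ≈ 8.7461.
Law of sines: PR = RQ·sin Q/sin P ≈ 2.0231.
Circumradius = RQ/(2 sin P) ≈ 4.3971.

4.40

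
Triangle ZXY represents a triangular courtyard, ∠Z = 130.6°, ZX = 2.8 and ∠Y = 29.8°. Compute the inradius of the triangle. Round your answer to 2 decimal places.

The third angle is ∠X = 180° − ∠Y − ∠Z = 19.60°.
Law of sines: XY = ZX·sin Z/sin Y ≈ 4.2778.
Law of sines: YZ = ZX·sin X/sin Y ≈ 1.89.
Area = ½·ZX·XY·sin X ≈ 2.009.
Semiperimeter s = (4.2778+1.89+2.8)/2 = 4.4839.
Inradius = area/s = 2.009/4.4839 ≈ 0.44805.

0.45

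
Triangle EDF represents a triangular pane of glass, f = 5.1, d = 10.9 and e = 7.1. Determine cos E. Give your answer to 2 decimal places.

0.85

By the law of cosines, cos E = (d² + f² − e²) / (2·d·f) ≈ 0.84916, so ∠E ≈ 31.88°.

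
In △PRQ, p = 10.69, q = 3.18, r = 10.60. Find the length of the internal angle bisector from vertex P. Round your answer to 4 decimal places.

By the law of cosines, cos P = (r² + q² − p²) / (2·r·q) ≈ 0.12158, so ∠P ≈ 83.02°.
The bisector from P has length 2·r·q·cos(∠P/2)/(r+q) ≈ 3.6636.

t_P ≈ 3.6636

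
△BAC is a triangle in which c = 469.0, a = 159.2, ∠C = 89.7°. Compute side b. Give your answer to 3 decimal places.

Law of sines: sin A = a·sin C/c ≈ 0.33944.
Since c ≥ a, only the acute value applies: ∠A ≈ 19.84°.
Then ∠B = 180° − ∠C − ∠A ≈ 70.46°.
Law of sines gives b = c·sin B/sin C ≈ 441.99.

441.988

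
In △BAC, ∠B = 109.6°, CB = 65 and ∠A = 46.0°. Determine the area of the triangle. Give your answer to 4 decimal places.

The third angle is ∠C = 180° − ∠B − ∠A = 24.40°.
Law of sines: AC = CB·sin B/sin A ≈ 85.125.
Law of sines: BA = CB·sin C/sin A ≈ 37.328.
Area = ½·CB·AC·sin C ≈ 1142.9.

1142.8780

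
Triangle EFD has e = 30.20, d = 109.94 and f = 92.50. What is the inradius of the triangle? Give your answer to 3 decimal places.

r ≈ 10.607

Semiperimeter s = (30.2 + 92.5 + 109.94)/2 = 116.32.
Heron's formula: area = √(116.32·86.12·23.82·6.38) ≈ 1233.8.
Inradius = area/s = 1233.8/116.32 ≈ 10.607.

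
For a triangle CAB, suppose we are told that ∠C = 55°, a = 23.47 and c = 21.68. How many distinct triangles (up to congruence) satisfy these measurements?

a·sin C = 23.47·sin(55°) ≈ 19.23.
Since a sin C < c < a (19.23 < 21.68 < 23.47), two triangles exist.

2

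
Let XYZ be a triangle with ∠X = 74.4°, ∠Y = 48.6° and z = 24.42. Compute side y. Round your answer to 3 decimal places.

The third angle is ∠Z = 180° − ∠X − ∠Y = 57.00°.
Law of sines: y = z·sin Y/sin Z ≈ 21.841.

21.841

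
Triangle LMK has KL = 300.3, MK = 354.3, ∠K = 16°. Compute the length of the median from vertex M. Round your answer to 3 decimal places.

By the law of cosines, LM² = MK² + KL² − 2·MK·KL·cos K = 11159, so LM ≈ 105.64.
Median from M: ½√(2·LM² + 2·MK² − KL²) ≈ 214.01.

214.007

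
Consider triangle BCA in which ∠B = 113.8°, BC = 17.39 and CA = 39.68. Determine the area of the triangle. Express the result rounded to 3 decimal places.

233.357

Law of sines: sin A = BC·sin B/CA ≈ 0.40099.
Since CA ≥ BC, only the acute value applies: ∠A ≈ 23.64°.
Then ∠C = 180° − ∠B − ∠A ≈ 42.56°.
Law of sines gives AB = CA·sin C/sin B ≈ 29.333.
Area = ½·CA·BC·sin C ≈ 233.36.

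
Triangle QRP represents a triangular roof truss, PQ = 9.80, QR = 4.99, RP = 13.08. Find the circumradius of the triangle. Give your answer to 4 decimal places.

By the law of cosines, cos Q = (PQ² + QR² − RP²) / (2·PQ·QR) ≈ -0.51272, so ∠Q ≈ 120.85°.
Circumradius = RP/(2 sin Q) ≈ 7.6175.

7.6175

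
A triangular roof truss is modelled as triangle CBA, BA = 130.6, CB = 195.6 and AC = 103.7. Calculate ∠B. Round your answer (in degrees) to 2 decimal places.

∠B ≈ 29.28°

By the law of cosines, cos B = (CB² + BA² − AC²) / (2·CB·BA) ≈ 0.87221, so ∠B ≈ 29.28°.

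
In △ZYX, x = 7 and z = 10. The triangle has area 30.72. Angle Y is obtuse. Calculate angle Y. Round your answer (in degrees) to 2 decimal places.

∠Y ≈ 118.63°

From area = ½·x·z·sin Y, we get sin Y = 2·area/(x·z) ≈ 0.87771.
Taking the obtuse solution, ∠Y ≈ 118.63°.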